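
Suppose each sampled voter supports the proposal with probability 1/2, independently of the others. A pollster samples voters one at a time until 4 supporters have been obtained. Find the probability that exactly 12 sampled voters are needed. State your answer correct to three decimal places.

Y = trial on which the fourth success occurs; negative binomial, r=4, p=0.50.
P(Y=12) = C(11,3) · p^4 · (1−p)^8
= 165 · 0.0625 · 0.0039062 = 0.04028

0.040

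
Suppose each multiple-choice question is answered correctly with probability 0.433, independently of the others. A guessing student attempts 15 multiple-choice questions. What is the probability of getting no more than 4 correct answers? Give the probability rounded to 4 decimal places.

0.1490

X ~ Binomial(15, 0.433); P(X ≤ 4) = Σ C(15,k) p^k (1−p)^(15−k) over k:
  k=0: C(15,0)·0.433^0·0.567^15 = 0.000201
  k=1: C(15,1)·0.433^1·0.567^14 = 0.002305
  k=2: C(15,2)·0.433^2·0.567^13 = 0.012324
  k=3: C(15,3)·0.433^3·0.567^12 = 0.040782
  k=4: C(15,4)·0.433^4·0.567^11 = 0.093432
Total = 0.149045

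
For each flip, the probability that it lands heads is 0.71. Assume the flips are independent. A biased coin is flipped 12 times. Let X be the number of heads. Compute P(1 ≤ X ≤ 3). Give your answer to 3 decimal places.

0.001

X ~ Binomial(12, 0.71); P(1 ≤ X ≤ 3) = Σ C(12,k) p^k (1−p)^(12−k) over k:
  k=1: C(12,1)·0.71^1·0.29^11 = 0.00001
  k=2: C(12,2)·0.71^2·0.29^10 = 0.00014
  k=3: C(12,3)·0.71^3·0.29^9 = 0.00114
Total = 0.00129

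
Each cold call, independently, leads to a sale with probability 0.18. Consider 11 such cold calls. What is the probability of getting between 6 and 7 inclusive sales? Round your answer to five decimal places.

X ~ Binomial(11, 0.18); P(6 ≤ X ≤ 7) = Σ C(11,k) p^k (1−p)^(11−k) over k:
  k=6: C(11,6)·0.18^6·0.82^5 = 0.0058257
  k=7: C(11,7)·0.18^7·0.82^4 = 0.0009134
Total = 0.0067391

0.00674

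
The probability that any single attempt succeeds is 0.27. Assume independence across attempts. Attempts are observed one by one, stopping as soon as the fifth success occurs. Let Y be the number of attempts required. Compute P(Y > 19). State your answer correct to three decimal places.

0.387

Needing more than 19 attempts ⇔ fewer than 5 successes in the first 19. With X ~ Binomial(19, 0.27), P(Y > 19) = P(X ≤ 4).
  k=0: C(19,0)·0.27^0·0.73^19 = 0.00253
  k=1: C(19,1)·0.27^1·0.73^18 = 0.01778
  k=2: C(19,2)·0.27^2·0.73^17 = 0.05919
  k=3: C(19,3)·0.27^3·0.73^16 = 0.12405
  k=4: C(19,4)·0.27^4·0.73^15 = 0.18352
P(X ≤ 4) = 0.38706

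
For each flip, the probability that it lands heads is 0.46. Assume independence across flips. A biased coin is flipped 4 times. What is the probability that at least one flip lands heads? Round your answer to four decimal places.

0.9150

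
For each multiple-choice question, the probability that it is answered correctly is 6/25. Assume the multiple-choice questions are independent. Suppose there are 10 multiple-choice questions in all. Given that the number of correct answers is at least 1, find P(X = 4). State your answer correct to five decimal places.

0.14348

X ~ Binomial(10, 0.24). Want P(X=4 | X≥1) = P(X=4) / P(X≥1).
P(X=4) = C(10,4)·0.24^4·0.76^6 = 0.1342597
P(X≥1) = 1 − 0.0642889 = 0.9357111
Ratio = 0.1342597 / 0.9357111 = 0.1434842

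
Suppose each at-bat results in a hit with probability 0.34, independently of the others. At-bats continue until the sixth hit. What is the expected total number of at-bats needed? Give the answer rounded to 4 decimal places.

Y = total at-bats until the sixth success; negative binomial with r=6, p=0.34.
E[Y] = r / p = 6 / 0.34 = 17.647059

17.6471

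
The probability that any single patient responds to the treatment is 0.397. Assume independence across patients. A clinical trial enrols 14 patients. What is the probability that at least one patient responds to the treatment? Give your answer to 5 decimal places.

P(at least one) = 1 − P(none) = 1 − (1 − 0.397)^14
= 1 − 0.0008403 = 0.9991597

0.99916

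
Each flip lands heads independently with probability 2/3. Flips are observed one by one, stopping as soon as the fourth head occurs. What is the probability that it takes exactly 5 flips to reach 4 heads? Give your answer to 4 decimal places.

0.2634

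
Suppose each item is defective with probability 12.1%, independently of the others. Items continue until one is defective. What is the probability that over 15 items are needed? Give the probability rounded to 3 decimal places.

Y = number of items to the first success; geometric, p = 0.121.
P(Y > 15) = P(first 15 all fail) = (1−p)^15 = 0.14449

0.144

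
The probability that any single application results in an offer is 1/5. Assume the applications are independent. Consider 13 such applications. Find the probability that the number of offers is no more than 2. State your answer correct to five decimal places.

X ~ Binomial(13, 0.20); P(X ≤ 2) = Σ C(13,k) p^k (1−p)^(13−k) over k:
  k=0: C(13,0)·0.20^0·0.80^13 = 0.0549756
  k=1: C(13,1)·0.20^1·0.80^12 = 0.1786706
  k=2: C(13,2)·0.20^2·0.80^11 = 0.2680060
Total = 0.5016522

0.50165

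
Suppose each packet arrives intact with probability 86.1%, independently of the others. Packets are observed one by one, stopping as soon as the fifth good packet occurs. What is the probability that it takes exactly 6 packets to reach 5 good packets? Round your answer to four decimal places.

0.3289

Y = trial on which the fifth success occurs; negative binomial, r=5, p=0.861.
P(Y=6) = C(5,4) · p^5 · (1−p)^1
= 5 · 0.47317 · 0.139 = 0.328852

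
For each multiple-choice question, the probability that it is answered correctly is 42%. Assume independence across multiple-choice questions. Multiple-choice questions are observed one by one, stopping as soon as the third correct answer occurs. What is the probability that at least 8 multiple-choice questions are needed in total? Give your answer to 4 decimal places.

Needing more than 7 multiple-choice questions ⇔ fewer than 3 successes in the first 7. With X ~ Binomial(7, 0.42), P(Y > 7) = P(X ≤ 2).
  k=0: C(7,0)·0.42^0·0.58^7 = 0.022080
  k=1: C(7,1)·0.42^1·0.58^6 = 0.111922
  k=2: C(7,2)·0.42^2·0.58^5 = 0.243141
P(X ≤ 2) = 0.377143

0.3771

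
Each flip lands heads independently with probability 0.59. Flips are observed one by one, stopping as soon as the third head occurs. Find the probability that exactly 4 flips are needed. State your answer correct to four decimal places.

Y = trial on which the third success occurs; negative binomial, r=3, p=0.59.
P(Y=4) = C(3,2) · p^3 · (1−p)^1
= 3 · 0.20538 · 0.41 = 0.252616

0.2526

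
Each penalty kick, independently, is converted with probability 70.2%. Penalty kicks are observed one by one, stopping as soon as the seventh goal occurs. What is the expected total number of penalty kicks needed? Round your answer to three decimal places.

Y = total penalty kicks until the seventh success; negative binomial with r=7, p=0.702.
E[Y] = r / p = 7 / 0.702 = 9.97151

9.972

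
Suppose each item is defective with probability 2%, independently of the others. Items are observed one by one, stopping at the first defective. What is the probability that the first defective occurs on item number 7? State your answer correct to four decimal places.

Geometric (trials to first success), p = 0.02.
P(Y = 7) = (1−p)^6 · p = 0.88584 · 0.02 = 0.017717

0.0177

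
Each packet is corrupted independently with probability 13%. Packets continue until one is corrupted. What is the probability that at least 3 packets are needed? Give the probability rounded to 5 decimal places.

Y = number of packets to the first success; geometric, p = 0.13.
P(Y > 2) = P(first 2 all fail) = (1−p)^2 = 0.7569000

0.75690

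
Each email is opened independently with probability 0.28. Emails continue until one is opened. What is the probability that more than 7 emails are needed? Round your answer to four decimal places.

Y = number of emails to the first success; geometric, p = 0.28.
P(Y > 7) = P(first 7 all fail) = (1−p)^7 = 0.100306

0.1003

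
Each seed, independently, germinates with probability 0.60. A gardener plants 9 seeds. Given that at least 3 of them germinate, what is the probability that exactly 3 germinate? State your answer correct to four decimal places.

0.0762

X ~ Binomial(9, 0.60). Want P(X=3 | X≥3) = P(X=3) / P(X≥3).
P(X=3) = C(9,3)·0.60^3·0.40^6 = 0.074318
P(X≥3) = 1 − 0.000262 − 0.003539 − 0.021234 = 0.974965
Ratio = 0.074318 / 0.974965 = 0.076226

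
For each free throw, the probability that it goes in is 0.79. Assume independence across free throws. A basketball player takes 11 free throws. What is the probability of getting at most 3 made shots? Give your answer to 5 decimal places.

0.00034

X ~ Binomial(11, 0.79); P(X ≤ 3) = Σ C(11,k) p^k (1−p)^(11−k) over k:
  k=0: C(11,0)·0.79^0·0.21^11 = 0.0000000
  k=1: C(11,1)·0.79^1·0.21^10 = 0.0000014
  k=2: C(11,2)·0.79^2·0.21^9 = 0.0000273
  k=3: C(11,3)·0.79^3·0.21^8 = 0.0003077
Total = 0.0003364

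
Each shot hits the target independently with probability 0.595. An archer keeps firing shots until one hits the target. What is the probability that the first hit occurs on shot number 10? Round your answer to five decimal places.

Geometric (trials to first success), p = 0.595.
P(Y = 10) = (1−p)^9 · p = 0.00029315 · 0.595 = 0.0001744

0.00017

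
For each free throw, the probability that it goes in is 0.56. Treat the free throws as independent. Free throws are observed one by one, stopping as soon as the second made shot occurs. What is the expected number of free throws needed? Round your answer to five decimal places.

3.57143

Y = total free throws until the second success; negative binomial with r=2, p=0.56.
E[Y] = r / p = 2 / 0.56 = 3.5714286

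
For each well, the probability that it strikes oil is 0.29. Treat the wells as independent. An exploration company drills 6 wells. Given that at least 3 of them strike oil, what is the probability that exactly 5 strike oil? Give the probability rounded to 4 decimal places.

X ~ Binomial(6, 0.29). Want P(X=5 | X≥3) = P(X=5) / P(X≥3).
P(X=5) = C(6,5)·0.29^5·0.71^1 = 0.008738
P(X≥3) = 1 − 0.128100 − 0.313936 − 0.320568 = 0.237395
Ratio = 0.008738 / 0.237395 = 0.036807

0.0368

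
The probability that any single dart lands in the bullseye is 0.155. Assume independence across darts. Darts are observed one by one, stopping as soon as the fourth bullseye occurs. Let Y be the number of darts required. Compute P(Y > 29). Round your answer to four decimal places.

0.3218

Needing more than 29 darts ⇔ fewer than 4 successes in the first 29. With X ~ Binomial(29, 0.155), P(Y > 29) = P(X ≤ 3).
  k=0: C(29,0)·0.155^0·0.845^29 = 0.007566
  k=1: C(29,1)·0.155^1·0.845^28 = 0.040246
  k=2: C(29,2)·0.155^2·0.845^27 = 0.103352
  k=3: C(29,3)·0.155^3·0.845^26 = 0.170623
P(X ≤ 3) = 0.321787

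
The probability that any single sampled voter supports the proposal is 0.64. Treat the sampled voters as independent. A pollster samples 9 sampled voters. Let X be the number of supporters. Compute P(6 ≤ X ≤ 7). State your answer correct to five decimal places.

0.47451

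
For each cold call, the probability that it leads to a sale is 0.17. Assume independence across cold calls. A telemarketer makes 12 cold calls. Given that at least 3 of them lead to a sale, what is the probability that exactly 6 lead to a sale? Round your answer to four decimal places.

0.0218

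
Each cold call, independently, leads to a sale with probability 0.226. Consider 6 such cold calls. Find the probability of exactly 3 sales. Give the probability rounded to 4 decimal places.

0.1070

X ~ Binomial(n=6, p=0.226).
P(X=3) = C(6,3) · p^3 · (1−p)^3
= 20 · 0.011543 · 0.46368 = 0.107048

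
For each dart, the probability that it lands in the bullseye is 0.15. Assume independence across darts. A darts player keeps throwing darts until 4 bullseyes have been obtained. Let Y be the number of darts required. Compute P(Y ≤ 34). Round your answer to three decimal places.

Finishing within 34 darts ⇔ at least 4 successes in the first 34. With X ~ Binomial(34, 0.15), P(Y ≤ 34) = 1 − P(X ≤ 3).
  k=0: C(34,0)·0.15^0·0.85^34 = 0.00398
  k=1: C(34,1)·0.15^1·0.85^33 = 0.02390
  k=2: C(34,2)·0.15^2·0.85^32 = 0.06959
  k=3: C(34,3)·0.15^3·0.85^31 = 0.13099
1 − 0.22847 = 0.77153

0.772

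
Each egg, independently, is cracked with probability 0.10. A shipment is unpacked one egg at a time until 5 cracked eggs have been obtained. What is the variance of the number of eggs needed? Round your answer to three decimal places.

450.000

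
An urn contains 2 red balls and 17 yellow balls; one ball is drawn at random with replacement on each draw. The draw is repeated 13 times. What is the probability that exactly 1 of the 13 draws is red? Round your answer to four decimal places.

X ~ Binomial(n=13, p=0.105263).
P(X=1) = C(13,1) · p^1 · (1−p)^12
= 13 · 0.10526 · 0.26324 = 0.360216

0.3602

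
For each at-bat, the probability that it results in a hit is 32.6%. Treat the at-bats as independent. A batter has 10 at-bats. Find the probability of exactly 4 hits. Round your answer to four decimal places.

0.2224

X ~ Binomial(n=10, p=0.326).
P(X=4) = C(10,4) · p^4 · (1−p)^6
= 210 · 0.011295 · 0.093747 = 0.222356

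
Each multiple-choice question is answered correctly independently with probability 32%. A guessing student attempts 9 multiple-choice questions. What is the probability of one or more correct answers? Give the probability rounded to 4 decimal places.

0.9689

P(at least one) = 1 − P(none) = 1 − (1 − 0.32)^9
= 1 − 0.031087 = 0.968913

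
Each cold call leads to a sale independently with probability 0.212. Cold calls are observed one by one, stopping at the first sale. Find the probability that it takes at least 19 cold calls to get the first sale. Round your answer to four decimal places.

0.0137

Y = number of cold calls to the first success; geometric, p = 0.212.
P(Y > 18) = P(first 18 all fail) = (1−p)^18 = 0.013724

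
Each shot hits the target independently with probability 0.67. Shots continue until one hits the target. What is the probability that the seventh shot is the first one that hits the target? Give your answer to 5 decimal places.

Geometric (trials to first success), p = 0.67.
P(Y = 7) = (1−p)^6 · p = 0.0012915 · 0.67 = 0.0008653

0.00087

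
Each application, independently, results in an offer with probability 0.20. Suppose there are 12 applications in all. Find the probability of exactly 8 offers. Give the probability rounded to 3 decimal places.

X ~ Binomial(n=12, p=0.20).
P(X=8) = C(12,8) · p^8 · (1−p)^4
= 495 · 2.56e-06 · 0.4096 = 0.00052

0.001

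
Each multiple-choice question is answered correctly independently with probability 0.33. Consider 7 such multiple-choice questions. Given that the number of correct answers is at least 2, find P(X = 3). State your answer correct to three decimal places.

X ~ Binomial(7, 0.33). Want P(X=3 | X≥2) = P(X=3) / P(X≥2).
P(X=3) = C(7,3)·0.33^3·0.67^4 = 0.25346
P(X≥2) = 1 − 0.06061 − 0.20896 = 0.73043
Ratio = 0.25346 / 0.73043 = 0.34700

0.347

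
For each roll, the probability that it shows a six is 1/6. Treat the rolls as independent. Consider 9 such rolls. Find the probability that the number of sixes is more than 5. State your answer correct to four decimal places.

X ~ Binomial(9, 0.166667); P(X ≥ 6) = Σ C(9,k) p^k (1−p)^(9−k) over k:
  k=6: C(9,6)·0.166667^6·0.833333^3 = 0.001042
  k=7: C(9,7)·0.166667^7·0.833333^2 = 0.000089
  k=8: C(9,8)·0.166667^8·0.833333^1 = 0.000004
  k=9: C(9,9)·0.166667^9·0.833333^0 = 0.000000
Total = 0.001136

0.0011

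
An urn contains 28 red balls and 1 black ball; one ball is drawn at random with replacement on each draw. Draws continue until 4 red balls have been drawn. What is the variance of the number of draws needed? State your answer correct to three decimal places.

0.148

Y = total draws until the fourth success; negative binomial with r=4, p=0.965517.
Var(Y) = r(1−p)/p² = 4·0.034483 / 0.965517² = 0.14796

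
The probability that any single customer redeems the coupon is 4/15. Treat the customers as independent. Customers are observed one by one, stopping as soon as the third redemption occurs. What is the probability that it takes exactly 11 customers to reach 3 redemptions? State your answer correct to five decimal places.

Y = trial on which the third success occurs; negative binomial, r=3, p=0.266667.
P(Y=11) = C(10,2) · p^3 · (1−p)^8
= 45 · 0.018963 · 0.083639 = 0.0713724

0.07137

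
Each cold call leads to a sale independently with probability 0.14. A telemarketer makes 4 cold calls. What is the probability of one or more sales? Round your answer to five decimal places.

P(at least one) = 1 − P(none) = 1 − (1 − 0.14)^4
= 1 − 0.5470082 = 0.4529918

0.45299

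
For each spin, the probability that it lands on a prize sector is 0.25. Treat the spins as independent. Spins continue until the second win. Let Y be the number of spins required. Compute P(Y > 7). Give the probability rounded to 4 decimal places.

Needing more than 7 spins ⇔ fewer than 2 successes in the first 7. With X ~ Binomial(7, 0.25), P(Y > 7) = P(X ≤ 1).
  k=0: C(7,0)·0.25^0·0.75^7 = 0.133484
  k=1: C(7,1)·0.25^1·0.75^6 = 0.311462
P(X ≤ 1) = 0.444946

0.4449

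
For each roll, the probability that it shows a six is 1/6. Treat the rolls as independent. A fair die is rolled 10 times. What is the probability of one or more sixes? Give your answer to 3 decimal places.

P(at least one) = 1 − P(none) = 1 − (1 − 0.166667)^10
= 1 − 0.16151 = 0.83849

0.838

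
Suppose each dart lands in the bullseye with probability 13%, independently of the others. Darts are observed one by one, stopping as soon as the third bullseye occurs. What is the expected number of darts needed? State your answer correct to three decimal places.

23.077

Y = total darts until the third success; negative binomial with r=3, p=0.13.
E[Y] = r / p = 3 / 0.13 = 23.07692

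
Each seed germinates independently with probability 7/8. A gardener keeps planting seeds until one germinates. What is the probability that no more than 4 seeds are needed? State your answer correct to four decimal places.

0.9998

Y = number of seeds to the first success; geometric, p = 0.875.
P(Y ≤ 4) = 1 − (1−p)^4 = 1 − 0.000244 = 0.999756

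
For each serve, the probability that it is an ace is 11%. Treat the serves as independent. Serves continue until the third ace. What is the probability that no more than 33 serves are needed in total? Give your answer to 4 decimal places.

Finishing within 33 serves ⇔ at least 3 successes in the first 33. With X ~ Binomial(33, 0.11), P(Y ≤ 33) = 1 − P(X ≤ 2).
  k=0: C(33,0)·0.11^0·0.89^33 = 0.021373
  k=1: C(33,1)·0.11^1·0.89^32 = 0.087174
  k=2: C(33,2)·0.11^2·0.89^31 = 0.172389
1 − 0.280936 = 0.719064

0.7191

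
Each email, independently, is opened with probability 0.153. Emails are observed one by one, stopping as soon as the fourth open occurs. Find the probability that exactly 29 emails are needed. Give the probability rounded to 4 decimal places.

Y = trial on which the fourth success occurs; negative binomial, r=4, p=0.153.
P(Y=29) = C(28,3) · p^4 · (1−p)^25
= 3276 · 0.00054798 · 0.015743 = 0.028261

0.0283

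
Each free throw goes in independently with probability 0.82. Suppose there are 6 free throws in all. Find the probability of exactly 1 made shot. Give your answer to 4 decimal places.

0.0009

X ~ Binomial(n=6, p=0.82).
P(X=1) = C(6,1) · p^1 · (1−p)^5
= 6 · 0.82 · 0.00018896 = 0.000930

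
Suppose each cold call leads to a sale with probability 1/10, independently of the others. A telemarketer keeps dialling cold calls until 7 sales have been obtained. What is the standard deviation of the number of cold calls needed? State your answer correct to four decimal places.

25.0998

Y = total cold calls until the seventh success; negative binomial with r=7, p=0.10.
SD(Y) = √[r(1−p)/p²] = √(630.000000) = 25.099801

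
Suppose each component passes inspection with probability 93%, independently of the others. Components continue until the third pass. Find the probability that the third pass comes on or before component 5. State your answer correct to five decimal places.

0.99692

Finishing within 5 components ⇔ at least 3 successes in the first 5. With X ~ Binomial(5, 0.93), P(Y ≤ 5) = 1 − P(X ≤ 2).
  k=0: C(5,0)·0.93^0·0.07^5 = 0.0000017
  k=1: C(5,1)·0.93^1·0.07^4 = 0.0001116
  k=2: C(5,2)·0.93^2·0.07^3 = 0.0029666
1 − 0.0030799 = 0.9969201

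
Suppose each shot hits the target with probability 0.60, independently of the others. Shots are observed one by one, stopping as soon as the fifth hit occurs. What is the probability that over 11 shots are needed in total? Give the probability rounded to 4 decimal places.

0.0994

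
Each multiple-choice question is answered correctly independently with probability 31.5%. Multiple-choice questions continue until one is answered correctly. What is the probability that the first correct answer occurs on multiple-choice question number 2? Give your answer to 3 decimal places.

0.216

Geometric (trials to first success), p = 0.315.
P(Y = 2) = (1−p)^1 · p = 0.685 · 0.315 = 0.21577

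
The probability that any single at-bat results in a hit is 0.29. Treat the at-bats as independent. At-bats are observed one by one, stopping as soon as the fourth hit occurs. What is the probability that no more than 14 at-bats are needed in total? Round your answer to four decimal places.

Finishing within 14 at-bats ⇔ at least 4 successes in the first 14. With X ~ Binomial(14, 0.29), P(Y ≤ 14) = 1 − P(X ≤ 3).
  k=0: C(14,0)·0.29^0·0.71^14 = 0.008272
  k=1: C(14,1)·0.29^1·0.71^13 = 0.047303
  k=2: C(14,2)·0.29^2·0.71^12 = 0.125585
  k=3: C(14,3)·0.29^3·0.71^11 = 0.205181
1 − 0.386341 = 0.613659

0.6137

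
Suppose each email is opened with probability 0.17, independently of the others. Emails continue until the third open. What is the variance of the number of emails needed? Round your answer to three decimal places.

Y = total emails until the third success; negative binomial with r=3, p=0.17.
Var(Y) = r(1−p)/p² = 3·0.83 / 0.17² = 86.15917

86.159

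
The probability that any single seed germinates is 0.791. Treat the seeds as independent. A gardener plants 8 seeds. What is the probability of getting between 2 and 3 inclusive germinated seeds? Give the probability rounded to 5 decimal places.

X ~ Binomial(8, 0.791); P(2 ≤ X ≤ 3) = Σ C(8,k) p^k (1−p)^(8−k) over k:
  k=2: C(8,2)·0.791^2·0.209^6 = 0.0014601
  k=3: C(8,3)·0.791^3·0.209^5 = 0.0110522
Total = 0.0125123

0.01251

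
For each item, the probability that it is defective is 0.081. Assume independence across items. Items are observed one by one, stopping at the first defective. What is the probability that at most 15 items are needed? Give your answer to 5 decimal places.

0.71834

Y = number of items to the first success; geometric, p = 0.081.
P(Y ≤ 15) = 1 − (1−p)^15 = 1 − 0.2816649 = 0.7183351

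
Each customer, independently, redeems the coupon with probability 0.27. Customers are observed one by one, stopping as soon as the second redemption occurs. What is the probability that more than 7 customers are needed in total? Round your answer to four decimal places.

Needing more than 7 customers ⇔ fewer than 2 successes in the first 7. With X ~ Binomial(7, 0.27), P(Y > 7) = P(X ≤ 1).
  k=0: C(7,0)·0.27^0·0.73^7 = 0.110474
  k=1: C(7,1)·0.27^1·0.73^6 = 0.286022
P(X ≤ 1) = 0.396496

0.3965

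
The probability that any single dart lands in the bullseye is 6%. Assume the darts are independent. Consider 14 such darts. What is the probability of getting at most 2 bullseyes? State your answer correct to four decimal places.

0.9522

X ~ Binomial(14, 0.06); P(X ≤ 2) = Σ C(14,k) p^k (1−p)^(14−k) over k:
  k=0: C(14,0)·0.06^0·0.94^14 = 0.420523
  k=1: C(14,1)·0.06^1·0.94^13 = 0.375787
  k=2: C(14,2)·0.06^2·0.94^12 = 0.155911
Total = 0.952221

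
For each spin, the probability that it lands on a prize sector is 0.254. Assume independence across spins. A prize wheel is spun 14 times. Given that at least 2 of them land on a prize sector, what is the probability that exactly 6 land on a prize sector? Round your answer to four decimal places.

0.0855

X ~ Binomial(14, 0.254). Want P(X=6 | X≥2) = P(X=6) / P(X≥2).
P(X=6) = C(14,6)·0.254^6·0.746^8 = 0.077351
P(X≥2) = 1 − 0.016533 − 0.078807 = 0.904660
Ratio = 0.077351 / 0.904660 = 0.085503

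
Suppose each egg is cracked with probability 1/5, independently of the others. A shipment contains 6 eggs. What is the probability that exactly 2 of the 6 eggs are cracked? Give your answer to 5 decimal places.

X ~ Binomial(n=6, p=0.20).
P(X=2) = C(6,2) · p^2 · (1−p)^4
= 15 · 0.04 · 0.4096 = 0.2457600

0.24576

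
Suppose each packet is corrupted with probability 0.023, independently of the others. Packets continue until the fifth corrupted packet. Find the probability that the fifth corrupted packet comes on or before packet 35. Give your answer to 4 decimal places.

0.0012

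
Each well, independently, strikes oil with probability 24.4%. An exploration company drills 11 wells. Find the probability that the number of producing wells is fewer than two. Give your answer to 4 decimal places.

0.2098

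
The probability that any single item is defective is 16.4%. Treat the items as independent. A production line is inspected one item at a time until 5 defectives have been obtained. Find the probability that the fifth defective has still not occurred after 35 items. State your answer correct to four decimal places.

Needing more than 35 items ⇔ fewer than 5 successes in the first 35. With X ~ Binomial(35, 0.164), P(Y > 35) = P(X ≤ 4).
  k=0: C(35,0)·0.164^0·0.836^35 = 0.001893
  k=1: C(35,1)·0.164^1·0.836^34 = 0.012999
  k=2: C(35,2)·0.164^2·0.836^33 = 0.043352
  k=3: C(35,3)·0.164^3·0.836^32 = 0.093550
  k=4: C(35,4)·0.164^4·0.836^31 = 0.146815
P(X ≤ 4) = 0.298609

0.2986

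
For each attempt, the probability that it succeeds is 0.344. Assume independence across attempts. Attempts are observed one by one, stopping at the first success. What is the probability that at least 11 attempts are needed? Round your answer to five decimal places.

Y = number of attempts to the first success; geometric, p = 0.344.
P(Y > 10) = P(first 10 all fail) = (1−p)^10 = 0.0147584

0.01476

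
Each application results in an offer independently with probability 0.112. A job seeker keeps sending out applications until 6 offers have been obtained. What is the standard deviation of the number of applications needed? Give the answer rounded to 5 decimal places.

20.60934

Y = total applications until the sixth success; negative binomial with r=6, p=0.112.
SD(Y) = √[r(1−p)/p²] = √(424.7448980) = 20.6093401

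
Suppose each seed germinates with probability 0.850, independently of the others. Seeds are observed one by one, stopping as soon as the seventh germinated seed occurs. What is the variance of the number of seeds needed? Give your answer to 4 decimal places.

1.4533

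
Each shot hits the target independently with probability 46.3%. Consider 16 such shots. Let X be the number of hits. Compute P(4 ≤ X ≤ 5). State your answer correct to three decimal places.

X ~ Binomial(16, 0.463); P(4 ≤ X ≤ 5) = Σ C(16,k) p^k (1−p)^(16−k) over k:
  k=4: C(16,4)·0.463^4·0.537^12 = 0.04809
  k=5: C(16,5)·0.463^5·0.537^11 = 0.09952
Total = 0.14761

0.148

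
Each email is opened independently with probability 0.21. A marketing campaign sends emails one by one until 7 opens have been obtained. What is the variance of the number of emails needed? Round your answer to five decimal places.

125.39683

Y = total emails until the seventh success; negative binomial with r=7, p=0.21.
Var(Y) = r(1−p)/p² = 7·0.79 / 0.21² = 125.3968254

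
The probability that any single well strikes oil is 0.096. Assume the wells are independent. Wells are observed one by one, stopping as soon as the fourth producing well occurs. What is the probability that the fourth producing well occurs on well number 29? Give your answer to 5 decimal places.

0.02232

Y = trial on which the fourth success occurs; negative binomial, r=4, p=0.096.
P(Y=29) = C(28,3) · p^4 · (1−p)^25
= 3276 · 8.4935e-05 · 0.080207 = 0.0223172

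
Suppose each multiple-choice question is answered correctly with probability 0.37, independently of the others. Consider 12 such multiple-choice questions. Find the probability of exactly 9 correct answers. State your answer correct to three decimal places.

X ~ Binomial(n=12, p=0.37).
P(X=9) = C(12,9) · p^9 · (1−p)^3
= 220 · 0.00012996 · 0.25005 = 0.00715

0.007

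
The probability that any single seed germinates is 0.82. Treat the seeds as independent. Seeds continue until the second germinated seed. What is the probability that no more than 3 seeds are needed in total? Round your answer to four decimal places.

0.9145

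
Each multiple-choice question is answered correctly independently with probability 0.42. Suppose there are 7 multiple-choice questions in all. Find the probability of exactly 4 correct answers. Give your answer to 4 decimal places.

X ~ Binomial(n=7, p=0.42).
P(X=4) = C(7,4) · p^4 · (1−p)^3
= 35 · 0.031117 · 0.19511 = 0.212495

0.2125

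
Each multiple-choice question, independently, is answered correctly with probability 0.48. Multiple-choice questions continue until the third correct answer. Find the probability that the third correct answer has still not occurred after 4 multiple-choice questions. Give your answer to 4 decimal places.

Needing more than 4 multiple-choice questions ⇔ fewer than 3 successes in the first 4. With X ~ Binomial(4, 0.48), P(Y > 4) = P(X ≤ 2).
  k=0: C(4,0)·0.48^0·0.52^4 = 0.073116
  k=1: C(4,1)·0.48^1·0.52^3 = 0.269967
  k=2: C(4,2)·0.48^2·0.52^2 = 0.373801
P(X ≤ 2) = 0.716884

0.7169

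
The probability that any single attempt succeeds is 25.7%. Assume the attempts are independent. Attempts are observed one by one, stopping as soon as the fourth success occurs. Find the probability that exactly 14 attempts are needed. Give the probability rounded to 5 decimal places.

0.06397

Y = trial on which the fourth success occurs; negative binomial, r=4, p=0.257.
P(Y=14) = C(13,3) · p^4 · (1−p)^10
= 286 · 0.0043625 · 0.051273 = 0.0639715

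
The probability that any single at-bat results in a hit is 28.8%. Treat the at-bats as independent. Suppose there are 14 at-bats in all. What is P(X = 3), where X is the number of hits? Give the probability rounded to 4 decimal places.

0.2073

X ~ Binomial(n=14, p=0.288).
P(X=3) = C(14,3) · p^3 · (1−p)^11
= 364 · 0.023888 · 0.023839 = 0.207281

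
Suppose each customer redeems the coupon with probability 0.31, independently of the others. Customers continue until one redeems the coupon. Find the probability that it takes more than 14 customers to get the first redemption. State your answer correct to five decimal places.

0.00554

Y = number of customers to the first success; geometric, p = 0.31.
P(Y > 14) = P(first 14 all fail) = (1−p)^14 = 0.0055448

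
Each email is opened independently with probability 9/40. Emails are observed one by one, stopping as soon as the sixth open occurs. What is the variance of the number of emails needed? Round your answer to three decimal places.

91.852

Y = total emails until the sixth success; negative binomial with r=6, p=0.225.
Var(Y) = r(1−p)/p² = 6·0.775 / 0.225² = 91.85185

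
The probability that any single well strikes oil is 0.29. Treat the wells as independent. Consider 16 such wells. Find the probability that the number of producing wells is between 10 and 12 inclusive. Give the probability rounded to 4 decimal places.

0.0054

X ~ Binomial(16, 0.29); P(10 ≤ X ≤ 12) = Σ C(16,k) p^k (1−p)^(16−k) over k:
  k=10: C(16,10)·0.29^10·0.71^6 = 0.004316
  k=11: C(16,11)·0.29^11·0.71^5 = 0.000962
  k=12: C(16,12)·0.29^12·0.71^4 = 0.000164
Total = 0.005441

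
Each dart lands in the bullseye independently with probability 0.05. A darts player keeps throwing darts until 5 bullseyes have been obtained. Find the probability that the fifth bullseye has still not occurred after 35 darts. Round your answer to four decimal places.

Needing more than 35 darts ⇔ fewer than 5 successes in the first 35. With X ~ Binomial(35, 0.05), P(Y > 35) = P(X ≤ 4).
  k=0: C(35,0)·0.05^0·0.95^35 = 0.166083
  k=1: C(35,1)·0.05^1·0.95^34 = 0.305943
  k=2: C(35,2)·0.05^2·0.95^33 = 0.273739
  k=3: C(35,3)·0.05^3·0.95^32 = 0.158480
  k=4: C(35,4)·0.05^4·0.95^31 = 0.066729
P(X ≤ 4) = 0.970974

0.9710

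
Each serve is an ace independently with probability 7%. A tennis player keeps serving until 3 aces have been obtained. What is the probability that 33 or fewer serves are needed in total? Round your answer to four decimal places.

Finishing within 33 serves ⇔ at least 3 successes in the first 33. With X ~ Binomial(33, 0.07), P(Y ≤ 33) = 1 − P(X ≤ 2).
  k=0: C(33,0)·0.07^0·0.93^33 = 0.091188
  k=1: C(33,1)·0.07^1·0.93^32 = 0.226499
  k=2: C(33,2)·0.07^2·0.93^31 = 0.272773
1 − 0.590460 = 0.409540

0.4095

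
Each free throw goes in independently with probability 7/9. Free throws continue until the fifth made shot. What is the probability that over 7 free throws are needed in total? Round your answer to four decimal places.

Needing more than 7 free throws ⇔ fewer than 5 successes in the first 7. With X ~ Binomial(7, 0.777778), P(Y > 7) = P(X ≤ 4).
  k=0: C(7,0)·0.777778^0·0.222222^7 = 0.000027
  k=1: C(7,1)·0.777778^1·0.222222^6 = 0.000656
  k=2: C(7,2)·0.777778^2·0.222222^5 = 0.006884
  k=3: C(7,3)·0.777778^3·0.222222^4 = 0.040159
  k=4: C(7,4)·0.777778^4·0.222222^3 = 0.140557
P(X ≤ 4) = 0.188283

0.1883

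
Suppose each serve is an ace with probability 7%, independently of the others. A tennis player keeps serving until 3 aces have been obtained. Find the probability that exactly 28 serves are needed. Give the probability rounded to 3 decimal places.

Y = trial on which the third success occurs; negative binomial, r=3, p=0.07.
P(Y=28) = C(27,2) · p^3 · (1−p)^25
= 351 · 0.000343 · 0.16296 = 0.01962

0.020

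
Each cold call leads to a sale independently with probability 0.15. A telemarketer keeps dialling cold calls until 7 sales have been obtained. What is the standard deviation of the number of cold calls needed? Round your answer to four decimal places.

Y = total cold calls until the seventh success; negative binomial with r=7, p=0.15.
SD(Y) = √[r(1−p)/p²] = √(264.444444) = 16.261748

16.2617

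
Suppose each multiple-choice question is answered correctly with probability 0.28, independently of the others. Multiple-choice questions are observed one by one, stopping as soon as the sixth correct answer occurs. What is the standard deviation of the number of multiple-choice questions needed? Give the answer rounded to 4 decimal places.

7.4231

Y = total multiple-choice questions until the sixth success; negative binomial with r=6, p=0.28.
SD(Y) = √[r(1−p)/p²] = √(55.102041) = 7.423075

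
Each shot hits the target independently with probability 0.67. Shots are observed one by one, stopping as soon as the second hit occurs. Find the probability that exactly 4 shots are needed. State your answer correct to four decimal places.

0.1467

Y = trial on which the second success occurs; negative binomial, r=2, p=0.67.
P(Y=4) = C(3,1) · p^2 · (1−p)^2
= 3 · 0.4489 · 0.1089 = 0.146656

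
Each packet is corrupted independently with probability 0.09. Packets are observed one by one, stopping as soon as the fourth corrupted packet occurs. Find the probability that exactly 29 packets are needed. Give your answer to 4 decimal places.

Y = trial on which the fourth success occurs; negative binomial, r=4, p=0.09.
P(Y=29) = C(28,3) · p^4 · (1−p)^25
= 3276 · 6.561e-05 · 0.094631 = 0.020340

0.0203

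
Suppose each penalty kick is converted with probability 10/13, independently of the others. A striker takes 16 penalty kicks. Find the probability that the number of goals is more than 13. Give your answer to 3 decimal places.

X ~ Binomial(16, 0.769231); P(X ≥ 14) = Σ C(16,k) p^k (1−p)^(16−k) over k:
  k=14: C(16,14)·0.769231^14·0.230769^2 = 0.16230
  k=15: C(16,15)·0.769231^15·0.230769^1 = 0.07214
  k=16: C(16,16)·0.769231^16·0.230769^0 = 0.01503
Total = 0.24947

0.249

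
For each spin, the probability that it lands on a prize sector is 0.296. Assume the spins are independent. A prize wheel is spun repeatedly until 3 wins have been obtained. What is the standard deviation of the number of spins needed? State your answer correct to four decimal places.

4.9097

Y = total spins until the third success; negative binomial with r=3, p=0.296.
SD(Y) = √[r(1−p)/p²] = √(24.105186) = 4.909703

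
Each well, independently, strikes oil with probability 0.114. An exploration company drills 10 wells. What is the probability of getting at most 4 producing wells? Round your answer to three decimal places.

X ~ Binomial(10, 0.114); P(X ≤ 4) = Σ C(10,k) p^k (1−p)^(10−k) over k:
  k=0: C(10,0)·0.114^0·0.886^10 = 0.29808
  k=1: C(10,1)·0.114^1·0.886^9 = 0.38354
  k=2: C(10,2)·0.114^2·0.886^8 = 0.22207
  k=3: C(10,3)·0.114^3·0.886^7 = 0.07620
  k=4: C(10,4)·0.114^4·0.886^6 = 0.01716
Total = 0.99704

0.997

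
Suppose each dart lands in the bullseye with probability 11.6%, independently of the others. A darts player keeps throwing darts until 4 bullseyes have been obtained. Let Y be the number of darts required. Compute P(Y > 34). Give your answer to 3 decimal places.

Needing more than 34 darts ⇔ fewer than 4 successes in the first 34. With X ~ Binomial(34, 0.116), P(Y > 34) = P(X ≤ 3).
  k=0: C(34,0)·0.116^0·0.884^34 = 0.01511
  k=1: C(34,1)·0.116^1·0.884^33 = 0.06743
  k=2: C(34,2)·0.116^2·0.884^32 = 0.14600
  k=3: C(34,3)·0.116^3·0.884^31 = 0.20436
P(X ≤ 3) = 0.43290

0.433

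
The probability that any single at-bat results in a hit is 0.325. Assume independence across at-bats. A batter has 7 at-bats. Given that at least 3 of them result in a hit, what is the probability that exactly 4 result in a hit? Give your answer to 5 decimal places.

0.29279

X ~ Binomial(7, 0.325). Want P(X=4 | X≥3) = P(X=4) / P(X≥3).
P(X=4) = C(7,4)·0.325^4·0.675^3 = 0.1200916
P(X≥3) = 1 − 0.0638449 − 0.2151811 − 0.3108171 = 0.4101569
Ratio = 0.1200916 / 0.4101569 = 0.2927944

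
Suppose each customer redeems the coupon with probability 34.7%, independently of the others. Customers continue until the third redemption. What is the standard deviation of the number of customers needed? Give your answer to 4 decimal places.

Y = total customers until the third success; negative binomial with r=3, p=0.347.
SD(Y) = √[r(1−p)/p²] = √(16.269548) = 4.033553

4.0336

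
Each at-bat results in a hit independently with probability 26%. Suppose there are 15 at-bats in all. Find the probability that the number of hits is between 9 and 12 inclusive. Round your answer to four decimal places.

0.0056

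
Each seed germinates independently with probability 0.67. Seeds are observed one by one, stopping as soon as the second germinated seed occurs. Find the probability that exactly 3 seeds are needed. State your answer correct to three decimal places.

0.296

Y = trial on which the second success occurs; negative binomial, r=2, p=0.67.
P(Y=3) = C(2,1) · p^2 · (1−p)^1
= 2 · 0.4489 · 0.33 = 0.29627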